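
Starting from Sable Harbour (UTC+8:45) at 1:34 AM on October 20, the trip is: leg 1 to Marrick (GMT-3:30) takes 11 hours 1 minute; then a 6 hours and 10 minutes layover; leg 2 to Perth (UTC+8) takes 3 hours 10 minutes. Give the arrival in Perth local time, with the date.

9:10 PM on October 20

Convert departure to UTC: 1:34 AM − 8:45 = 4:49 PM UTC on Oct 19.
Add 11 hours and 1 minute leg 1 → 3:50 AM UTC (Oct 20).
Add 6 hours 10 minutes layover in Marrick → 10:00 AM UTC.
Add 3 hours 10 minutes leg 2 → 1:10 PM UTC.
Perth is UTC+8:00, so local arrival = 1:10 PM + 8:00 = 9:10 PM on Oct 20.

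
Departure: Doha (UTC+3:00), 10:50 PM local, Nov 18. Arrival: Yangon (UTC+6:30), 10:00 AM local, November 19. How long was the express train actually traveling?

Yangon is 3:30 ahead of Doha.
Clock-face elapsed time (ignoring zones) is 11 hours 10 minutes.
Actual elapsed = 11 hours 10 minutes − 3:30 = 7 hours 40 minutes.

7 hours 40 minutes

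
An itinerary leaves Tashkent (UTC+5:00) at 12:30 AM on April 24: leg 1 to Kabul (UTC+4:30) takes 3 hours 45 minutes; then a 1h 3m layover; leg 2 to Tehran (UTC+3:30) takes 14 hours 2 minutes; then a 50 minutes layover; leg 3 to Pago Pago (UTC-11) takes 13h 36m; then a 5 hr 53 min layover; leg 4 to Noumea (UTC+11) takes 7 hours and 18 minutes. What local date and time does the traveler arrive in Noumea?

Convert departure to UTC: 12:30 AM − 5:00 = 7:30 PM UTC on Apr 23.
Add 3 hours 45 minutes leg 1 → 11:15 PM UTC.
Add 1 hour 3 minutes layover in Kabul → 12:18 AM UTC (Apr 24).
Add 14 hours and 2 minutes leg 2 → 2:20 PM UTC.
Add 50 minutes layover in Tehran → 3:10 PM UTC.
Add 13 hours 36 minutes leg 3 → 4:46 AM UTC (Apr 25).
Add 5 hours 53 minutes layover in Pago Pago → 10:39 AM UTC.
Add 7 hours 18 minutes leg 4 → 5:57 PM UTC.
Noumea is UTC+11:00, so local arrival = 5:57 PM + 11:00 = 4:57 AM on Apr 26.

4:57 AM on April 26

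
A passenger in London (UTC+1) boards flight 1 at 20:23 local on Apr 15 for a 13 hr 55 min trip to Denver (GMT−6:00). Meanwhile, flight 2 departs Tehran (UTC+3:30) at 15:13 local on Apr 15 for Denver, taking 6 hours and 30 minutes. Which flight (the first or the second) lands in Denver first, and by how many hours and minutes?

the second, by 15 hours 5 minutes

Flight 1 in UTC: 20:23 − 1:00 = 19:23 on Apr 15.
+13 hours and 55 minutes → arrive 09:18 UTC on Apr 16.
Flight 2 in UTC: 15:13 − 3:30 = 11:43 on Apr 15.
+6 hours and 30 minutes → arrive 18:13 UTC on Apr 15.
Flight 2 lands earlier by 15 hours 5 minutes.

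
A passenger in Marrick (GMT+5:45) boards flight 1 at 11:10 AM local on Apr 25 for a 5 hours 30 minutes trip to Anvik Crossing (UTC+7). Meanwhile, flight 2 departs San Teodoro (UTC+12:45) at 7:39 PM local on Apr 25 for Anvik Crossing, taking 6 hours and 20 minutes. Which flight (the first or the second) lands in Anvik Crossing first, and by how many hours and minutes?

Flight 1 in UTC: 11:10 AM − 5:45 = 5:25 AM on Apr 25.
+5 hours 30 minutes → arrive 10:55 AM UTC on Apr 25.
Flight 2 in UTC: 7:39 PM − 12:45 = 6:54 AM on Apr 25.
+6 hours 20 minutes → arrive 1:14 PM UTC on Apr 25.
Flight 1 lands earlier by 2 hours 19 minutes.

the first, by 2 hours 19 minutes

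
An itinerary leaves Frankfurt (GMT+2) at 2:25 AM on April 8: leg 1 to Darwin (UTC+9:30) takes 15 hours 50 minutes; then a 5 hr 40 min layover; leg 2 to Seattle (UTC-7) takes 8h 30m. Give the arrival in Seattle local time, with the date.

Convert departure to UTC: 2:25 AM − 2:00 = 12:25 AM UTC on Apr 8.
Add 15 hours and 50 minutes leg 1 → 4:15 PM UTC.
Add 5 hours 40 minutes layover in Darwin → 9:55 PM UTC.
Add 8 hours and 30 minutes leg 2 → 6:25 AM UTC (Apr 9).
Seattle is UTC−7:00, so local arrival = 6:25 AM − 7:00 = 11:25 PM on Apr 8.

11:25 PM on April 8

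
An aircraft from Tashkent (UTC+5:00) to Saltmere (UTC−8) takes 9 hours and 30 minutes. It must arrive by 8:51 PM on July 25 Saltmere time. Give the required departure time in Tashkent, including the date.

Target arrival in UTC: 8:51 PM + 8:00 = 4:51 AM on Jul 26.
Subtract 9 hours 30 minutes → departure 7:21 PM UTC on Jul 25.
Tashkent is UTC+5:00: 7:21 PM + 5:00 = 12:21 AM on Jul 26.

12:21 AM on Jul 26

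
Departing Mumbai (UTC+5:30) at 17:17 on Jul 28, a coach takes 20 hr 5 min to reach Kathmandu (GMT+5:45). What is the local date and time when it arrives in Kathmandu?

Kathmandu is 0:15 ahead of Mumbai.
After 20 hours 5 minutes it is 13:22 (Jul 29) in Mumbai.
Shift by the zone difference: 13:22 + 0:15 = 13:37 on Jul 29 in Kathmandu.

13:37 on July 29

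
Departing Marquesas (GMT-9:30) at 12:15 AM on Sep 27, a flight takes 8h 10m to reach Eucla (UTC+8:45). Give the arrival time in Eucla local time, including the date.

2:40 AM on September 28

Eucla is 18:15 ahead of Marquesas.
After 8 hours and 10 minutes it is 8:25 AM in Marquesas.
Shift by the zone difference: 8:25 AM + 18:15 = 2:40 AM on Sep 28 in Eucla.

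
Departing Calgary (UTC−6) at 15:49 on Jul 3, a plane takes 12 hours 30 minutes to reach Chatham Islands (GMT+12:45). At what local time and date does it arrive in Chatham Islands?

23:04 on July 4

Convert departure to UTC: 15:49 + 6:00 = 21:49 UTC on Jul 3.
Add 12 hours 30 minutes travel time → 10:19 UTC (Jul 4).
Chatham Islands is UTC+12:45, so local arrival = 10:19 + 12:45 = 23:04 on Jul 4.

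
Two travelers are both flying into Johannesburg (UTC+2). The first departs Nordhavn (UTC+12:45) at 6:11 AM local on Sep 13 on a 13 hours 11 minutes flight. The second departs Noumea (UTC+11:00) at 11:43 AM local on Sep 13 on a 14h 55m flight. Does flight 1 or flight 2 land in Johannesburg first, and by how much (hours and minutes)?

the first, by 9 hours 1 minute

Flight 1 in UTC: 6:11 AM − 12:45 = 5:26 PM on Sep 12.
+13 hours 11 minutes → arrive 6:37 AM UTC on Sep 13.
Flight 2 in UTC: 11:43 AM − 11:00 = 12:43 AM on Sep 13.
+14 hours and 55 minutes → arrive 3:38 PM UTC on Sep 13.
Flight 1 lands earlier by 9 hours 1 minute.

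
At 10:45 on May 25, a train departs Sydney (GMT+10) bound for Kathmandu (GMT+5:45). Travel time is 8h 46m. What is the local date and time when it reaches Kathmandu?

Convert departure to UTC: 10:45 − 10:00 = 00:45 UTC on May 25.
Add 8 hours and 46 minutes travel time → 09:31 UTC.
Kathmandu is UTC+5:45, so local arrival = 09:31 + 5:45 = 15:16 on May 25.

15:16 on May 25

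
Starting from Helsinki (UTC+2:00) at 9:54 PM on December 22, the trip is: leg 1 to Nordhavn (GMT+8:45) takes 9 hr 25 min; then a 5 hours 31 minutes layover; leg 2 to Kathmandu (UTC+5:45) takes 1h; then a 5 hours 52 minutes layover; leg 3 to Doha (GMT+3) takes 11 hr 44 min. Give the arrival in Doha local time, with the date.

8:26 AM on December 24

Convert departure to UTC: 9:54 PM − 2:00 = 7:54 PM UTC on Dec 22.
Add 9 hours and 25 minutes leg 1 → 5:19 AM UTC (Dec 23).
Add 5 hours and 31 minutes layover in Nordhavn → 10:50 AM UTC.
Add 1 hour leg 2 → 11:50 AM UTC.
Add 5 hours 52 minutes layover in Kathmandu → 5:42 PM UTC.
Add 11 hours and 44 minutes leg 3 → 5:26 AM UTC (Dec 24).
Doha is UTC+3:00, so local arrival = 5:26 AM + 3:00 = 8:26 AM on Dec 24.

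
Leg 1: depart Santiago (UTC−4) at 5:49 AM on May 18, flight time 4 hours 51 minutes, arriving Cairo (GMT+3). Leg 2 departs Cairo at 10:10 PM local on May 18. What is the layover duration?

4 hours 30 minutes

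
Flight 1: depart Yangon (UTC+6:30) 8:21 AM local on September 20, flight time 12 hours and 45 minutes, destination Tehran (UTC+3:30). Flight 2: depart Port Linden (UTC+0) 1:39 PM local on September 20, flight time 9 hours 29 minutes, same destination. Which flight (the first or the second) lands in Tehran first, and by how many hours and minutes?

Flight 1 in UTC: 8:21 AM − 6:30 = 1:51 AM on Sep 20.
+12 hours and 45 minutes → arrive 2:36 PM UTC on Sep 20.
Flight 2 departs at 1:39 PM UTC (Sep 20).
+9 hours and 29 minutes → arrive 11:08 PM UTC on Sep 20.
Flight 1 lands earlier by 8 hours 32 minutes.

the first, by 8 hours 32 minutes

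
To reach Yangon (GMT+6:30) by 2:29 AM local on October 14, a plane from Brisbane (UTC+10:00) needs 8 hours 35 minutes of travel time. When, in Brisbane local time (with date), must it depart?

9:24 PM on Oct 13

Target arrival in UTC: 2:29 AM − 6:30 = 7:59 PM on Oct 13.
Subtract 8 hours and 35 minutes → departure 11:24 AM UTC on Oct 13.
Brisbane is UTC+10:00: 11:24 AM + 10:00 = 9:24 PM on Oct 13.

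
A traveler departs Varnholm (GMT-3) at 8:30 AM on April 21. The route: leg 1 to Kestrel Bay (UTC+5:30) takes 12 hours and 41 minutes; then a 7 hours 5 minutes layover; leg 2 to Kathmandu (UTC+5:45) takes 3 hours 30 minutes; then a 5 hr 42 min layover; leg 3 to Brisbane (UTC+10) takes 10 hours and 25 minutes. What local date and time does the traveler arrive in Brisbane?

12:53 PM on Apr 23

Convert departure to UTC: 8:30 AM + 3:00 = 11:30 AM UTC on Apr 21.
Add 12 hours and 41 minutes leg 1 → 12:11 AM UTC (Apr 22).
Add 7 hours and 5 minutes layover in Kestrel Bay → 7:16 AM UTC.
Add 3 hours 30 minutes leg 2 → 10:46 AM UTC.
Add 5 hours and 42 minutes layover in Kathmandu → 4:28 PM UTC.
Add 10 hours 25 minutes leg 3 → 2:53 AM UTC (Apr 23).
Brisbane is UTC+10:00, so local arrival = 2:53 AM + 10:00 = 12:53 PM on Apr 23.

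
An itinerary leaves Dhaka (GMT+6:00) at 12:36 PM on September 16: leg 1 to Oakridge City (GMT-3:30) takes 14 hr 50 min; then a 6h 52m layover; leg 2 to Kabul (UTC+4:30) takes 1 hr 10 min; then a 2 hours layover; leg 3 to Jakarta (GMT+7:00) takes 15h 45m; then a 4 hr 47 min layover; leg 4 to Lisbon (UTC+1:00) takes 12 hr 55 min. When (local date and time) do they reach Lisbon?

Convert departure to UTC: 12:36 PM − 6:00 = 6:36 AM UTC on Sep 16.
Add 14 hours and 50 minutes leg 1 → 9:26 PM UTC.
Add 6 hours 52 minutes layover in Oakridge City → 4:18 AM UTC (Sep 17).
Add 1 hour and 10 minutes leg 2 → 5:28 AM UTC.
Add 2 hours layover in Kabul → 7:28 AM UTC.
Add 15 hours and 45 minutes leg 3 → 11:13 PM UTC.
Add 4 hours and 47 minutes layover in Jakarta → 4:00 AM UTC (Sep 18).
Add 12 hours 55 minutes leg 4 → 4:55 PM UTC.
Lisbon is UTC+1:00, so local arrival = 4:55 PM + 1:00 = 5:55 PM on Sep 18.

5:55 PM on Sep 18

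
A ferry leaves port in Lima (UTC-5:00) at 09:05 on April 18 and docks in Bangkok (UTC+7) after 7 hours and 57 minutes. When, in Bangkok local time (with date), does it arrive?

Convert departure to UTC: 09:05 + 5:00 = 14:05 UTC on Apr 18.
Add 7 hours 57 minutes travel time → 22:02 UTC.
Bangkok is UTC+7:00, so local arrival = 22:02 + 7:00 = 05:02 on Apr 19.

05:02 on Apr 19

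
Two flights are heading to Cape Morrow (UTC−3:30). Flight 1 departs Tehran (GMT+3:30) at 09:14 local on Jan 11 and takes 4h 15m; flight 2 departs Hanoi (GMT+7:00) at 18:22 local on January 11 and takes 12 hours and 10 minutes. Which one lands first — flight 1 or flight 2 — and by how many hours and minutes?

the first, by 13 hours 33 minutes

Flight 1 in UTC: 09:14 − 3:30 = 05:44 on Jan 11.
+4 hours and 15 minutes → arrive 09:59 UTC on Jan 11.
Flight 2 in UTC: 18:22 − 7:00 = 11:22 on Jan 11.
+12 hours and 10 minutes → arrive 23:32 UTC on Jan 11.
Flight 1 lands earlier by 13 hours 33 minutes.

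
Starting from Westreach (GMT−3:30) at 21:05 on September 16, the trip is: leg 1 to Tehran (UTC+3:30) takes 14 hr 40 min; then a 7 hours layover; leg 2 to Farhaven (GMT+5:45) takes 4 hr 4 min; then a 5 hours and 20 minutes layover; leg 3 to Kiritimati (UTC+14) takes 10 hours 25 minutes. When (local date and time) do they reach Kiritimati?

08:04 on September 19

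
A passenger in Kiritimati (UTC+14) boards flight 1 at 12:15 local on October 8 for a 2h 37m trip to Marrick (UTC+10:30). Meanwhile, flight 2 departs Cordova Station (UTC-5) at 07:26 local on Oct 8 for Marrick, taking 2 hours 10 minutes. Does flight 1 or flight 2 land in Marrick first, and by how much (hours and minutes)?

Flight 1 in UTC: 12:15 − 14:00 = 22:15 on Oct 7.
+2 hours 37 minutes → arrive 00:52 UTC on Oct 8.
Flight 2 in UTC: 07:26 + 5:00 = 12:26 on Oct 8.
+2 hours 10 minutes → arrive 14:36 UTC on Oct 8.
Flight 1 lands earlier by 13 hours 44 minutes.

the first, by 13 hours 44 minutes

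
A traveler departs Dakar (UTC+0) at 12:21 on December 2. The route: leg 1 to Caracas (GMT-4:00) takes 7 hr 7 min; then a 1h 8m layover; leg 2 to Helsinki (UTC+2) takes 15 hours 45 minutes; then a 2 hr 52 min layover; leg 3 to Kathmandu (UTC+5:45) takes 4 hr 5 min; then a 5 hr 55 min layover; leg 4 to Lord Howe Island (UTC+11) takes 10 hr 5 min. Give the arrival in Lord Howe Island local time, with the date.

Dakar is at UTC+0, so departure is already 12:21 UTC on Dec 2.
Add 7 hours and 7 minutes leg 1 → 19:28 UTC.
Add 1 hour 8 minutes layover in Caracas → 20:36 UTC.
Add 15 hours and 45 minutes leg 2 → 12:21 UTC (Dec 3).
Add 2 hours 52 minutes layover in Helsinki → 15:13 UTC.
Add 4 hours 5 minutes leg 3 → 19:18 UTC.
Add 5 hours and 55 minutes layover in Kathmandu → 01:13 UTC (Dec 4).
Add 10 hours and 5 minutes leg 4 → 11:18 UTC.
Lord Howe Island is UTC+11:00, so local arrival = 11:18 + 11:00 = 22:18 on Dec 4.

22:18 on December 4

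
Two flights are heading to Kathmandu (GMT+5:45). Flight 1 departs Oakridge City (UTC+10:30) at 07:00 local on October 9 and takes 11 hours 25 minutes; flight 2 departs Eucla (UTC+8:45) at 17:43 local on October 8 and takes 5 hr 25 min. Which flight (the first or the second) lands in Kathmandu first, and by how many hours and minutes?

the second, by 17 hours 32 minutes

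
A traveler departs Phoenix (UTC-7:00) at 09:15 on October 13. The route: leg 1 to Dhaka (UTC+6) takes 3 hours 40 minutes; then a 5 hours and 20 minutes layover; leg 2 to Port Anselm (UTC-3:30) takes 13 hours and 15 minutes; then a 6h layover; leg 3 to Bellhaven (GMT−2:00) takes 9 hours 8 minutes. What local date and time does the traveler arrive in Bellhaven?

Convert departure to UTC: 09:15 + 7:00 = 16:15 UTC on Oct 13.
Add 3 hours 40 minutes leg 1 → 19:55 UTC.
Add 5 hours and 20 minutes layover in Dhaka → 01:15 UTC (Oct 14).
Add 13 hours and 15 minutes leg 2 → 14:30 UTC.
Add 6 hours layover in Port Anselm → 20:30 UTC.
Add 9 hours and 8 minutes leg 3 → 05:38 UTC (Oct 15).
Bellhaven is UTC−2:00, so local arrival = 05:38 − 2:00 = 03:38 on Oct 15.

03:38 on Oct 15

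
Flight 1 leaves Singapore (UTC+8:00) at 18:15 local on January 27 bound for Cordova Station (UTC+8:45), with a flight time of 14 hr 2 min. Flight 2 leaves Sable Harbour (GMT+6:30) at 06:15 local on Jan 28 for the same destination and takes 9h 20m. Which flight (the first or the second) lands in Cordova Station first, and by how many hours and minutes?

the first, by 8 hours 48 minutes

Flight 1 in UTC: 18:15 − 8:00 = 10:15 on Jan 27.
+14 hours and 2 minutes → arrive 00:17 UTC on Jan 28.
Flight 2 in UTC: 06:15 − 6:30 = 23:45 on Jan 27.
+9 hours 20 minutes → arrive 09:05 UTC on Jan 28.
Flight 1 lands earlier by 8 hours 48 minutes.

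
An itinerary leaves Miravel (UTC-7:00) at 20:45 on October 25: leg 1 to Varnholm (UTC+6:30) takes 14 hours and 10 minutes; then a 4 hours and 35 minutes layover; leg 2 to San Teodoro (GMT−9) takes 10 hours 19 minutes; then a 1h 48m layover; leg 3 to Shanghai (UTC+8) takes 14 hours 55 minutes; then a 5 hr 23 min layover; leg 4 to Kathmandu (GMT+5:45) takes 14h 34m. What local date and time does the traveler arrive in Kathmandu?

Convert departure to UTC: 20:45 + 7:00 = 03:45 UTC on Oct 26.
Add 14 hours and 10 minutes leg 1 → 17:55 UTC.
Add 4 hours 35 minutes layover in Varnholm → 22:30 UTC.
Add 10 hours and 19 minutes leg 2 → 08:49 UTC (Oct 27).
Add 1 hour 48 minutes layover in San Teodoro → 10:37 UTC.
Add 14 hours 55 minutes leg 3 → 01:32 UTC (Oct 28).
Add 5 hours and 23 minutes layover in Shanghai → 06:55 UTC.
Add 14 hours and 34 minutes leg 4 → 21:29 UTC.
Kathmandu is UTC+5:45, so local arrival = 21:29 + 5:45 = 03:14 on Oct 29.

03:14 on October 29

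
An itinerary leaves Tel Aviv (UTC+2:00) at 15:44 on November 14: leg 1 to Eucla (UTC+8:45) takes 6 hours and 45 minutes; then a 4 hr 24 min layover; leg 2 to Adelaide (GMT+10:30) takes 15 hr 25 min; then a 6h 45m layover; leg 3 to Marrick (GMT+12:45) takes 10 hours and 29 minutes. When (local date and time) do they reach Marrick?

Convert departure to UTC: 15:44 − 2:00 = 13:44 UTC on Nov 14.
Add 6 hours 45 minutes leg 1 → 20:29 UTC.
Add 4 hours 24 minutes layover in Eucla → 00:53 UTC (Nov 15).
Add 15 hours 25 minutes leg 2 → 16:18 UTC.
Add 6 hours and 45 minutes layover in Adelaide → 23:03 UTC.
Add 10 hours 29 minutes leg 3 → 09:32 UTC (Nov 16).
Marrick is UTC+12:45, so local arrival = 09:32 + 12:45 = 22:17 on Nov 16.

22:17 on Nov 16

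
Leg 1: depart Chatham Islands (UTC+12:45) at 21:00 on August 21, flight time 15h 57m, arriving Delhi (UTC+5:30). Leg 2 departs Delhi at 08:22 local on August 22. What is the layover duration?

Convert departure to UTC: 21:00 − 12:45 = 08:15 UTC on Aug 21.
Add 15 hours and 57 minutes flight time → 00:12 UTC (Aug 22).
Delhi is UTC+5:30, so local arrival = 00:12 + 5:30 = 05:42 on Aug 22.
Layover = 08:22 − 05:42 = 2 hours 40 minutes.

2 hours 40 minutes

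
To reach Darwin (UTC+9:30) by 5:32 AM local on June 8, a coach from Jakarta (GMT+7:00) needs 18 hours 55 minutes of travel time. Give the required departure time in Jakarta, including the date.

Target arrival in UTC: 5:32 AM − 9:30 = 8:02 PM on Jun 7.
Subtract 18 hours and 55 minutes → departure 1:07 AM UTC on Jun 7.
Jakarta is UTC+7:00: 1:07 AM + 7:00 = 8:07 AM on Jun 7.

8:07 AM on June 7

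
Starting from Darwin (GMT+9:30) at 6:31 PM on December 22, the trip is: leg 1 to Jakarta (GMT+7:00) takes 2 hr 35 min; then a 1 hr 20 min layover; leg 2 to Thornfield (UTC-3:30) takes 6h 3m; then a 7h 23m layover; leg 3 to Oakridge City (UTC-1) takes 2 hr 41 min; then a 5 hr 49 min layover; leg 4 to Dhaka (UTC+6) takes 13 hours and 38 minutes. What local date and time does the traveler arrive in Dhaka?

6:30 AM on Dec 24

Convert departure to UTC: 6:31 PM − 9:30 = 9:01 AM UTC on Dec 22.
Add 2 hours 35 minutes leg 1 → 11:36 AM UTC.
Add 1 hour and 20 minutes layover in Jakarta → 12:56 PM UTC.
Add 6 hours 3 minutes leg 2 → 6:59 PM UTC.
Add 7 hours and 23 minutes layover in Thornfield → 2:22 AM UTC (Dec 23).
Add 2 hours 41 minutes leg 3 → 5:03 AM UTC.
Add 5 hours 49 minutes layover in Oakridge City → 10:52 AM UTC.
Add 13 hours and 38 minutes leg 4 → 12:30 AM UTC (Dec 24).
Dhaka is UTC+6:00, so local arrival = 12:30 AM + 6:00 = 6:30 AM on Dec 24.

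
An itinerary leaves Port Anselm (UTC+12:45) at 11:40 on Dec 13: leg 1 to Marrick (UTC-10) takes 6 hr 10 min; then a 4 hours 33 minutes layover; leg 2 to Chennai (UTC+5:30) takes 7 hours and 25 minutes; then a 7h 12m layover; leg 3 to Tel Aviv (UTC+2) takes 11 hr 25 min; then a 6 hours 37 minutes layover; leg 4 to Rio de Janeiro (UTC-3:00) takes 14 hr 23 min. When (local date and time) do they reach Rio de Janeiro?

05:40 on Dec 15

Convert departure to UTC: 11:40 − 12:45 = 22:55 UTC on Dec 12.
Add 6 hours and 10 minutes leg 1 → 05:05 UTC (Dec 13).
Add 4 hours 33 minutes layover in Marrick → 09:38 UTC.
Add 7 hours 25 minutes leg 2 → 17:03 UTC.
Add 7 hours 12 minutes layover in Chennai → 00:15 UTC (Dec 14).
Add 11 hours 25 minutes leg 3 → 11:40 UTC.
Add 6 hours 37 minutes layover in Tel Aviv → 18:17 UTC.
Add 14 hours and 23 minutes leg 4 → 08:40 UTC (Dec 15).
Rio de Janeiro is UTC−3:00, so local arrival = 08:40 − 3:00 = 05:40 on Dec 15.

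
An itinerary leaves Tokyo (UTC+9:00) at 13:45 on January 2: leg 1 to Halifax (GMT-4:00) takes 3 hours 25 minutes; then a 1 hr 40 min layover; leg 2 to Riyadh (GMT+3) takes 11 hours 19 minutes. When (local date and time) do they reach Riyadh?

Convert departure to UTC: 13:45 − 9:00 = 04:45 UTC on Jan 2.
Add 3 hours 25 minutes leg 1 → 08:10 UTC.
Add 1 hour and 40 minutes layover in Halifax → 09:50 UTC.
Add 11 hours and 19 minutes leg 2 → 21:09 UTC.
Riyadh is UTC+3:00, so local arrival = 21:09 + 3:00 = 00:09 on Jan 3.

00:09 on January 3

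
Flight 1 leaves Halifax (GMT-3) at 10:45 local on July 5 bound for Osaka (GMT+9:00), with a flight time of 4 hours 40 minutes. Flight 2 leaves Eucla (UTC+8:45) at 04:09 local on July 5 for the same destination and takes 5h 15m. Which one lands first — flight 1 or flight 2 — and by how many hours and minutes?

Flight 1 in UTC: 10:45 + 3:00 = 13:45 on Jul 5.
+4 hours and 40 minutes → arrive 18:25 UTC on Jul 5.
Flight 2 in UTC: 04:09 − 8:45 = 19:24 on Jul 4.
+5 hours 15 minutes → arrive 00:39 UTC on Jul 5.
Flight 2 lands earlier by 17 hours 46 minutes.

the second, by 17 hours 46 minutes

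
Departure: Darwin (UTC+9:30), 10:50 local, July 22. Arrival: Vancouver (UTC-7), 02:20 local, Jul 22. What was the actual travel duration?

Departure in UTC: 10:50 − 9:30 = 01:20 on Jul 22.
Arrival in UTC: 02:20 + 7:00 = 09:20 on Jul 22.
Elapsed = 09:20 − 01:20 = 8 hours.

8 hours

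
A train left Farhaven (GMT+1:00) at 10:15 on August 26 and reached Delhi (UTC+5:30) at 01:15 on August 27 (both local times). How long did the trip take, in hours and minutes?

10 hours 30 minutes

Departure in UTC: 10:15 − 1:00 = 09:15 on Aug 26.
Arrival in UTC: 01:15 − 5:30 = 19:45 on Aug 26.
Elapsed = 19:45 − 09:15 = 10 hours 30 minutes.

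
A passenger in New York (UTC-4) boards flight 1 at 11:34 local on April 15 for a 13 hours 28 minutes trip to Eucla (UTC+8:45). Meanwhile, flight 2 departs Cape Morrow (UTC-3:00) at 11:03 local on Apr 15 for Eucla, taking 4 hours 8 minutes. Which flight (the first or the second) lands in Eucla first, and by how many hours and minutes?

Flight 1 in UTC: 11:34 + 4:00 = 15:34 on Apr 15.
+13 hours and 28 minutes → arrive 05:02 UTC on Apr 16.
Flight 2 in UTC: 11:03 + 3:00 = 14:03 on Apr 15.
+4 hours 8 minutes → arrive 18:11 UTC on Apr 15.
Flight 2 lands earlier by 10 hours 51 minutes.

the second, by 10 hours 51 minutes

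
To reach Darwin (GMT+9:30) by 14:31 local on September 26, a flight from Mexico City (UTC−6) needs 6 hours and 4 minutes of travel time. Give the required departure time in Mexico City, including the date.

Target arrival in UTC: 14:31 − 9:30 = 05:01 on Sep 26.
Subtract 6 hours and 4 minutes → departure 22:57 UTC on Sep 25.
Mexico City is UTC−6:00: 22:57 − 6:00 = 16:57 on Sep 25.

16:57 on Sep 25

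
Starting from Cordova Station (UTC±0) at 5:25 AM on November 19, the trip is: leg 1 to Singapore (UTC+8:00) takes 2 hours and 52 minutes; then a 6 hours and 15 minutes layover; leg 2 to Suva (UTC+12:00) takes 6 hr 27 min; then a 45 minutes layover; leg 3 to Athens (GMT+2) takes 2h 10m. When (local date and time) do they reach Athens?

1:54 AM on November 20

Cordova Station is at UTC+0, so departure is already 5:25 AM UTC on Nov 19.
Add 2 hours 52 minutes leg 1 → 8:17 AM UTC.
Add 6 hours and 15 minutes layover in Singapore → 2:32 PM UTC.
Add 6 hours and 27 minutes leg 2 → 8:59 PM UTC.
Add 45 minutes layover in Suva → 9:44 PM UTC.
Add 2 hours 10 minutes leg 3 → 11:54 PM UTC.
Athens is UTC+2:00, so local arrival = 11:54 PM + 2:00 = 1:54 AM on Nov 20.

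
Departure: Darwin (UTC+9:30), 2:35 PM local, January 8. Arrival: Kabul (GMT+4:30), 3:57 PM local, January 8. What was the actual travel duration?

6 hours 22 minutes

Departure in UTC: 2:35 PM − 9:30 = 5:05 AM on Jan 8.
Arrival in UTC: 3:57 PM − 4:30 = 11:27 AM on Jan 8.
Elapsed = 11:27 AM − 5:05 AM = 6 hours 22 minutes.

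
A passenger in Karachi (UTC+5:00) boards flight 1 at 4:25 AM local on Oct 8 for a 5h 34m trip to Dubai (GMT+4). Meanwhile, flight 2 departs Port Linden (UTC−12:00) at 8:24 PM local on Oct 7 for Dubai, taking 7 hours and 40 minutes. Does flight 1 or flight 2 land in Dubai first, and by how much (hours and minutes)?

Flight 1 in UTC: 4:25 AM − 5:00 = 11:25 PM on Oct 7.
+5 hours 34 minutes → arrive 4:59 AM UTC on Oct 8.
Flight 2 in UTC: 8:24 PM + 12:00 = 8:24 AM on Oct 8.
+7 hours and 40 minutes → arrive 4:04 PM UTC on Oct 8.
Flight 1 lands earlier by 11 hours 5 minutes.

the first, by 11 hours 5 minutes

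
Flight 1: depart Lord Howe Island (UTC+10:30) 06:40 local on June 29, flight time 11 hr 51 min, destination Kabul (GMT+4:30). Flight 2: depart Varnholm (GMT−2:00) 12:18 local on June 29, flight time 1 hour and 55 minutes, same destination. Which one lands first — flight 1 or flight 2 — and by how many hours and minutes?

the first, by 8 hours 12 minutes

Flight 1 in UTC: 06:40 − 10:30 = 20:10 on Jun 28.
+11 hours 51 minutes → arrive 08:01 UTC on Jun 29.
Flight 2 in UTC: 12:18 + 2:00 = 14:18 on Jun 29.
+1 hour and 55 minutes → arrive 16:13 UTC on Jun 29.
Flight 1 lands earlier by 8 hours 12 minutes.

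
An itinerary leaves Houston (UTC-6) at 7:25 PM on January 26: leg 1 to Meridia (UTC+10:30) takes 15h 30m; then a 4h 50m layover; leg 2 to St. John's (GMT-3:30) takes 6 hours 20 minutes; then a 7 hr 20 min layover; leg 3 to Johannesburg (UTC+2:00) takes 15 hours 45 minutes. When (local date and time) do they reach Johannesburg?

Convert departure to UTC: 7:25 PM + 6:00 = 1:25 AM UTC on Jan 27.
Add 15 hours and 30 minutes leg 1 → 4:55 PM UTC.
Add 4 hours and 50 minutes layover in Meridia → 9:45 PM UTC.
Add 6 hours 20 minutes leg 2 → 4:05 AM UTC (Jan 28).
Add 7 hours and 20 minutes layover in St. John's → 11:25 AM UTC.
Add 15 hours 45 minutes leg 3 → 3:10 AM UTC (Jan 29).
Johannesburg is UTC+2:00, so local arrival = 3:10 AM + 2:00 = 5:10 AM on Jan 29.

5:10 AM on January 29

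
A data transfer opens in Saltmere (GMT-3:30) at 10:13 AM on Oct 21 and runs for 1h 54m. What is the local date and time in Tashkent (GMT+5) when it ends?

8:37 PM on October 21

Tashkent is 8:30 ahead of Saltmere.
After 1 hour 54 minutes it is 12:07 PM in Saltmere.
Shift by the zone difference: 12:07 PM + 8:30 = 8:37 PM on Oct 21 in Tashkent.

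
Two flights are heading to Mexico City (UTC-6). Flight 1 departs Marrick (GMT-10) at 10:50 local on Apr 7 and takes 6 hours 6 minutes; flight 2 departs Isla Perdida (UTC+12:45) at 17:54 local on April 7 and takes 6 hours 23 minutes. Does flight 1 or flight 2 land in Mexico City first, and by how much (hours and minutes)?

the second, by 15 hours 24 minutes

Flight 1 in UTC: 10:50 + 10:00 = 20:50 on Apr 7.
+6 hours 6 minutes → arrive 02:56 UTC on Apr 8.
Flight 2 in UTC: 17:54 − 12:45 = 05:09 on Apr 7.
+6 hours and 23 minutes → arrive 11:32 UTC on Apr 7.
Flight 2 lands earlier by 15 hours 24 minutes.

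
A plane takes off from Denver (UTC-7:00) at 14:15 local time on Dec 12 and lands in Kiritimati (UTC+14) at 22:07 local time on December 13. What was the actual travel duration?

10 hours 52 minutes

Departure in UTC: 14:15 + 7:00 = 21:15 on Dec 12.
Arrival in UTC: 22:07 − 14:00 = 08:07 on Dec 13.
Elapsed = 08:07 − 21:15 (+1 day) = 10 hours 52 minutes.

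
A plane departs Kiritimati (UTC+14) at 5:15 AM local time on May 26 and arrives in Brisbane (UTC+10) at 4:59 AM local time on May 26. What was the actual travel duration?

3 hours 44 minutes

Departure in UTC: 5:15 AM − 14:00 = 3:15 PM on May 25.
Arrival in UTC: 4:59 AM − 10:00 = 6:59 PM on May 25.
Elapsed = 6:59 PM − 3:15 PM = 3 hours 44 minutes.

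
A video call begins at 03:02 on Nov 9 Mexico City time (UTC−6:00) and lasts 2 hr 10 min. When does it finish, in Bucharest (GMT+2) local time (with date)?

Bucharest is 8:00 ahead of Mexico City.
After 2 hours 10 minutes it is 05:12 in Mexico City.
Shift by the zone difference: 05:12 + 8:00 = 13:12 on Nov 9 in Bucharest.

13:12 on November 9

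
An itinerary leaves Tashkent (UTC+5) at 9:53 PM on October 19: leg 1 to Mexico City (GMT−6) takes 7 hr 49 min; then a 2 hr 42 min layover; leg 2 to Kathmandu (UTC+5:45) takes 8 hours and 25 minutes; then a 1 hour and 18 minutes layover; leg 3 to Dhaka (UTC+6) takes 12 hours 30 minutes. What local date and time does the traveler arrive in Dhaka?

7:37 AM on October 21

Convert departure to UTC: 9:53 PM − 5:00 = 4:53 PM UTC on Oct 19.
Add 7 hours 49 minutes leg 1 → 12:42 AM UTC (Oct 20).
Add 2 hours and 42 minutes layover in Mexico City → 3:24 AM UTC.
Add 8 hours 25 minutes leg 2 → 11:49 AM UTC.
Add 1 hour 18 minutes layover in Kathmandu → 1:07 PM UTC.
Add 12 hours and 30 minutes leg 3 → 1:37 AM UTC (Oct 21).
Dhaka is UTC+6:00, so local arrival = 1:37 AM + 6:00 = 7:37 AM on Oct 21.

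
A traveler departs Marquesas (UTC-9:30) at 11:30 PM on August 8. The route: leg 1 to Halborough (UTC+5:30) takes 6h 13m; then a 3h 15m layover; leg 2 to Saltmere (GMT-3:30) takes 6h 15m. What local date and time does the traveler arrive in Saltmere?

Convert departure to UTC: 11:30 PM + 9:30 = 9:00 AM UTC on Aug 9.
Add 6 hours 13 minutes leg 1 → 3:13 PM UTC.
Add 3 hours and 15 minutes layover in Halborough → 6:28 PM UTC.
Add 6 hours 15 minutes leg 2 → 12:43 AM UTC (Aug 10).
Saltmere is UTC−3:30, so local arrival = 12:43 AM − 3:30 = 9:13 PM on Aug 9.

9:13 PM on Aug 9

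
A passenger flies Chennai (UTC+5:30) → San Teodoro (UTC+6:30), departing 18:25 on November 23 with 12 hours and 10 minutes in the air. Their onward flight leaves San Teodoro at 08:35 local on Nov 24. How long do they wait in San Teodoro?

Convert departure to UTC: 18:25 − 5:30 = 12:55 UTC on Nov 23.
Add 12 hours 10 minutes flight time → 01:05 UTC (Nov 24).
San Teodoro is UTC+6:30, so local arrival = 01:05 + 6:30 = 07:35 on Nov 24.
Layover = 08:35 − 07:35 = 1 hour.

1 hour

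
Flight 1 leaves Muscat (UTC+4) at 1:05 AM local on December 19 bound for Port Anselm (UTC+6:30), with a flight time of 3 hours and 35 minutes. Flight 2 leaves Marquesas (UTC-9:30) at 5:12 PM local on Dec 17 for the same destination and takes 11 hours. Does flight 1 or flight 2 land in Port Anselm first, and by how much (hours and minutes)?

Flight 1 in UTC: 1:05 AM − 4:00 = 9:05 PM on Dec 18.
+3 hours 35 minutes → arrive 12:40 AM UTC on Dec 19.
Flight 2 in UTC: 5:12 PM + 9:30 = 2:42 AM on Dec 18.
+11 hours → arrive 1:42 PM UTC on Dec 18.
Flight 2 lands earlier by 10 hours 58 minutes.

the second, by 10 hours 58 minutes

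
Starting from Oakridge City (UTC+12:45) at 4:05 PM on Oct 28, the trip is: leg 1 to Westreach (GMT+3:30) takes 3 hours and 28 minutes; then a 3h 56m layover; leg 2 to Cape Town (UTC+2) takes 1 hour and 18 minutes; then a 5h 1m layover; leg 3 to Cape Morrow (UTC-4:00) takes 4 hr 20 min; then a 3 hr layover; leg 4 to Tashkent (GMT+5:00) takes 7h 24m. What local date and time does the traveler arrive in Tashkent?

Convert departure to UTC: 4:05 PM − 12:45 = 3:20 AM UTC on Oct 28.
Add 3 hours 28 minutes leg 1 → 6:48 AM UTC.
Add 3 hours 56 minutes layover in Westreach → 10:44 AM UTC.
Add 1 hour and 18 minutes leg 2 → 12:02 PM UTC.
Add 5 hours 1 minute layover in Cape Town → 5:03 PM UTC.
Add 4 hours 20 minutes leg 3 → 9:23 PM UTC.
Add 3 hours layover in Cape Morrow → 12:23 AM UTC (Oct 29).
Add 7 hours and 24 minutes leg 4 → 7:47 AM UTC.
Tashkent is UTC+5:00, so local arrival = 7:47 AM + 5:00 = 12:47 PM on Oct 29.

12:47 PM on October 29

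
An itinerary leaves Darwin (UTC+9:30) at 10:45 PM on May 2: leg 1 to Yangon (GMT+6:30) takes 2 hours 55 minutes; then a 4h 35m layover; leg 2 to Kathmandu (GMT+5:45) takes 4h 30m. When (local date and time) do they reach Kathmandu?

7:00 AM on May 3

Convert departure to UTC: 10:45 PM − 9:30 = 1:15 PM UTC on May 2.
Add 2 hours and 55 minutes leg 1 → 4:10 PM UTC.
Add 4 hours 35 minutes layover in Yangon → 8:45 PM UTC.
Add 4 hours 30 minutes leg 2 → 1:15 AM UTC (May 3).
Kathmandu is UTC+5:45, so local arrival = 1:15 AM + 5:45 = 7:00 AM on May 3.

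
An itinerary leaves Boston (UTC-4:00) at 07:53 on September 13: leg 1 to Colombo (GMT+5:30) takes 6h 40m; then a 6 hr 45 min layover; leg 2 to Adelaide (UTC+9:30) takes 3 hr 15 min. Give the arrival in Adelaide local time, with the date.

Convert departure to UTC: 07:53 + 4:00 = 11:53 UTC on Sep 13.
Add 6 hours 40 minutes leg 1 → 18:33 UTC.
Add 6 hours and 45 minutes layover in Colombo → 01:18 UTC (Sep 14).
Add 3 hours and 15 minutes leg 2 → 04:33 UTC.
Adelaide is UTC+9:30, so local arrival = 04:33 + 9:30 = 14:03 on Sep 14.

14:03 on September 14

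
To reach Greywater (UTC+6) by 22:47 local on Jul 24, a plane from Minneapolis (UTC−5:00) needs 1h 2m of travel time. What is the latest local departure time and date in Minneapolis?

Target arrival in UTC: 22:47 − 6:00 = 16:47 on Jul 24.
Subtract 1 hour 2 minutes → departure 15:45 UTC on Jul 24.
Minneapolis is UTC−5:00: 15:45 − 5:00 = 10:45 on Jul 24.

10:45 on Jul 24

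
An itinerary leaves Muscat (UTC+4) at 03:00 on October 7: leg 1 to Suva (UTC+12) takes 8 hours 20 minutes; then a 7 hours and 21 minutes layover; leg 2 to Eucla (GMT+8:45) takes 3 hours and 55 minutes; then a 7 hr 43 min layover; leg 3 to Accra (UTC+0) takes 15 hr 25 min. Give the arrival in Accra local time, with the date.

17:44 on Oct 8

Convert departure to UTC: 03:00 − 4:00 = 23:00 UTC on Oct 6.
Add 8 hours 20 minutes leg 1 → 07:20 UTC (Oct 7).
Add 7 hours 21 minutes layover in Suva → 14:41 UTC.
Add 3 hours and 55 minutes leg 2 → 18:36 UTC.
Add 7 hours and 43 minutes layover in Eucla → 02:19 UTC (Oct 8).
Add 15 hours and 25 minutes leg 3 → 17:44 UTC.
Accra is UTC+0, so local arrival is the same: 17:44 on Oct 8.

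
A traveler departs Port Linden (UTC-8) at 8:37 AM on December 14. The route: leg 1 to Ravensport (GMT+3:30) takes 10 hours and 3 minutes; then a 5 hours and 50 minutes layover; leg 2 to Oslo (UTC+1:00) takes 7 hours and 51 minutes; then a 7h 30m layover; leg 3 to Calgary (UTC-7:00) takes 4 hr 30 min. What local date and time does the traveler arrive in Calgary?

9:21 PM on December 15

Convert departure to UTC: 8:37 AM + 8:00 = 4:37 PM UTC on Dec 14.
Add 10 hours and 3 minutes leg 1 → 2:40 AM UTC (Dec 15).
Add 5 hours and 50 minutes layover in Ravensport → 8:30 AM UTC.
Add 7 hours 51 minutes leg 2 → 4:21 PM UTC.
Add 7 hours and 30 minutes layover in Oslo → 11:51 PM UTC.
Add 4 hours 30 minutes leg 3 → 4:21 AM UTC (Dec 16).
Calgary is UTC−7:00, so local arrival = 4:21 AM − 7:00 = 9:21 PM on Dec 15.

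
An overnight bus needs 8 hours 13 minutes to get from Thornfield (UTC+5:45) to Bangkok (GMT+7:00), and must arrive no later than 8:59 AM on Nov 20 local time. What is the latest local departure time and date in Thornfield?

Target arrival in UTC: 8:59 AM − 7:00 = 1:59 AM on Nov 20.
Subtract 8 hours and 13 minutes → departure 5:46 PM UTC on Nov 19.
Thornfield is UTC+5:45: 5:46 PM + 5:45 = 11:31 PM on Nov 19.

11:31 PM on Nov 19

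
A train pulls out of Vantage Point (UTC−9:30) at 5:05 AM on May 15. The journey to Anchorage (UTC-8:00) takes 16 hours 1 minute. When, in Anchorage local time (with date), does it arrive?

10:36 PM on May 15

Convert departure to UTC: 5:05 AM + 9:30 = 2:35 PM UTC on May 15.
Add 16 hours and 1 minute travel time → 6:36 AM UTC (May 16).
Anchorage is UTC−8:00, so local arrival = 6:36 AM − 8:00 = 10:36 PM on May 15.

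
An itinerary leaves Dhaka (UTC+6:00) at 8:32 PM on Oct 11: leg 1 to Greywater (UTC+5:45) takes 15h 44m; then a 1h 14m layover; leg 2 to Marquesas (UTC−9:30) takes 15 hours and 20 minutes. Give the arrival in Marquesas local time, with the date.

1:20 PM on Oct 12

Convert departure to UTC: 8:32 PM − 6:00 = 2:32 PM UTC on Oct 11.
Add 15 hours and 44 minutes leg 1 → 6:16 AM UTC (Oct 12).
Add 1 hour 14 minutes layover in Greywater → 7:30 AM UTC.
Add 15 hours and 20 minutes leg 2 → 10:50 PM UTC.
Marquesas is UTC−9:30, so local arrival = 10:50 PM − 9:30 = 1:20 PM on Oct 12.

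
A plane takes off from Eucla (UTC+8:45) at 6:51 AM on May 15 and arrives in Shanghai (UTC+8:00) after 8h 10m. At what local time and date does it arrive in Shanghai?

2:16 PM on May 15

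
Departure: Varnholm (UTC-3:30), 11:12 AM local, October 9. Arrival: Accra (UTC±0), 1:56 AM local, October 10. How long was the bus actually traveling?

11 hours 14 minutes

Departure in UTC: 11:12 AM + 3:30 = 2:42 PM on Oct 9.
Arrival is already UTC: 1:56 AM on Oct 10.
Elapsed = 1:56 AM − 2:42 PM (+1 day) = 11 hours 14 minutes.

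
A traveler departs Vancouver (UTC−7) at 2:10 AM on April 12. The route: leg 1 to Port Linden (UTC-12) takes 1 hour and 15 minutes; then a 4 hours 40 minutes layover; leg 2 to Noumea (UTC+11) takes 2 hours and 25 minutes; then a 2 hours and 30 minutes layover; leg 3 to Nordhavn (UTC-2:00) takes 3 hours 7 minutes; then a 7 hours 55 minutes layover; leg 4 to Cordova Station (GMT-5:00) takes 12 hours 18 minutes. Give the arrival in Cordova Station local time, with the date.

2:20 PM on April 13

Convert departure to UTC: 2:10 AM + 7:00 = 9:10 AM UTC on Apr 12.
Add 1 hour 15 minutes leg 1 → 10:25 AM UTC.
Add 4 hours and 40 minutes layover in Port Linden → 3:05 PM UTC.
Add 2 hours and 25 minutes leg 2 → 5:30 PM UTC.
Add 2 hours 30 minutes layover in Noumea → 8:00 PM UTC.
Add 3 hours and 7 minutes leg 3 → 11:07 PM UTC.
Add 7 hours and 55 minutes layover in Nordhavn → 7:02 AM UTC (Apr 13).
Add 12 hours and 18 minutes leg 4 → 7:20 PM UTC.
Cordova Station is UTC−5:00, so local arrival = 7:20 PM − 5:00 = 2:20 PM on Apr 13.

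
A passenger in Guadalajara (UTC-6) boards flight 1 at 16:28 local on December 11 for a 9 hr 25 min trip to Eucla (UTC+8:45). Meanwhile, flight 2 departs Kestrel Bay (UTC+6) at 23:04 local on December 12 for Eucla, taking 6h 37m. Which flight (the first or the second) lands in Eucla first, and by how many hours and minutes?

the first, by 15 hours 48 minutes

Flight 1 in UTC: 16:28 + 6:00 = 22:28 on Dec 11.
+9 hours 25 minutes → arrive 07:53 UTC on Dec 12.
Flight 2 in UTC: 23:04 − 6:00 = 17:04 on Dec 12.
+6 hours 37 minutes → arrive 23:41 UTC on Dec 12.
Flight 1 lands earlier by 15 hours 48 minutes.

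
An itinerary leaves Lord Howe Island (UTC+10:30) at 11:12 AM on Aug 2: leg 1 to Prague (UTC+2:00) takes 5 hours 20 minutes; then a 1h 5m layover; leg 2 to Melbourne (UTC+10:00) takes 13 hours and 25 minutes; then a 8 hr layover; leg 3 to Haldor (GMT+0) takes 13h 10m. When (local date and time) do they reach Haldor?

5:42 PM on August 3

Convert departure to UTC: 11:12 AM − 10:30 = 12:42 AM UTC on Aug 2.
Add 5 hours and 20 minutes leg 1 → 6:02 AM UTC.
Add 1 hour and 5 minutes layover in Prague → 7:07 AM UTC.
Add 13 hours and 25 minutes leg 2 → 8:32 PM UTC.
Add 8 hours layover in Melbourne → 4:32 AM UTC (Aug 3).
Add 13 hours 10 minutes leg 3 → 5:42 PM UTC.
Haldor is UTC+0, so local arrival is the same: 5:42 PM on Aug 3.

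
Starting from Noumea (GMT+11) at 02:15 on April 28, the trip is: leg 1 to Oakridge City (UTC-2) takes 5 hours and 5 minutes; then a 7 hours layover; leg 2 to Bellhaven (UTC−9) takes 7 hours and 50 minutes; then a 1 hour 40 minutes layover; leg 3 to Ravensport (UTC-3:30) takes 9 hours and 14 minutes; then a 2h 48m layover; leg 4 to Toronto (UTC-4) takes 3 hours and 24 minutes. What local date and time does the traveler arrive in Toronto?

00:16 on Apr 29

Convert departure to UTC: 02:15 − 11:00 = 15:15 UTC on Apr 27.
Add 5 hours and 5 minutes leg 1 → 20:20 UTC.
Add 7 hours layover in Oakridge City → 03:20 UTC (Apr 28).
Add 7 hours and 50 minutes leg 2 → 11:10 UTC.
Add 1 hour 40 minutes layover in Bellhaven → 12:50 UTC.
Add 9 hours and 14 minutes leg 3 → 22:04 UTC.
Add 2 hours and 48 minutes layover in Ravensport → 00:52 UTC (Apr 29).
Add 3 hours 24 minutes leg 4 → 04:16 UTC.
Toronto is UTC−4:00, so local arrival = 04:16 − 4:00 = 00:16 on Apr 29.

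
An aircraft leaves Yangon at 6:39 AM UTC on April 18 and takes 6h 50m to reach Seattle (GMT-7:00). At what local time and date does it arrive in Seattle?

Departure is given in UTC: 6:39 AM on Apr 18.
Add 6 hours and 50 minutes → 1:29 PM UTC.
Seattle is UTC−7:00: 1:29 PM − 7:00 = 6:29 AM on Apr 18.

6:29 AM on Apr 18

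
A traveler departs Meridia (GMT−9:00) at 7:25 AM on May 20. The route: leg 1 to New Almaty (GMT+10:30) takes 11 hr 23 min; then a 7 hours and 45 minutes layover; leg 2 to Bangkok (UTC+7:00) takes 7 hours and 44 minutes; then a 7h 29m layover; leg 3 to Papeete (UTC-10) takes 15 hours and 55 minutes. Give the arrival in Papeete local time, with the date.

Convert departure to UTC: 7:25 AM + 9:00 = 4:25 PM UTC on May 20.
Add 11 hours 23 minutes leg 1 → 3:48 AM UTC (May 21).
Add 7 hours 45 minutes layover in New Almaty → 11:33 AM UTC.
Add 7 hours and 44 minutes leg 2 → 7:17 PM UTC.
Add 7 hours and 29 minutes layover in Bangkok → 2:46 AM UTC (May 22).
Add 15 hours and 55 minutes leg 3 → 6:41 PM UTC.
Papeete is UTC−10:00, so local arrival = 6:41 PM − 10:00 = 8:41 AM on May 22.

8:41 AM on May 22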